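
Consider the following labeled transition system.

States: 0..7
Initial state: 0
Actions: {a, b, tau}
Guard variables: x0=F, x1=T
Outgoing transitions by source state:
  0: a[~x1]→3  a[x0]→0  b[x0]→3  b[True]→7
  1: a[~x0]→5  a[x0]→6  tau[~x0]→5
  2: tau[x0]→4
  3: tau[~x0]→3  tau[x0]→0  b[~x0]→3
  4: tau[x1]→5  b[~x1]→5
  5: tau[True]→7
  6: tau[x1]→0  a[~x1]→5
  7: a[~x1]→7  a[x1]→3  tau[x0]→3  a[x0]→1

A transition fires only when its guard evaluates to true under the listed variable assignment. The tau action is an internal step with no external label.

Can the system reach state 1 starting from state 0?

Answer: UNREACHABLE

Analysis:
After dropping false guards: 9 live edges.
L0 = {0}
L1 = {7}  now seen {0,7}
L2 = {3}  now seen {0,3,7}
R = {0,3,7}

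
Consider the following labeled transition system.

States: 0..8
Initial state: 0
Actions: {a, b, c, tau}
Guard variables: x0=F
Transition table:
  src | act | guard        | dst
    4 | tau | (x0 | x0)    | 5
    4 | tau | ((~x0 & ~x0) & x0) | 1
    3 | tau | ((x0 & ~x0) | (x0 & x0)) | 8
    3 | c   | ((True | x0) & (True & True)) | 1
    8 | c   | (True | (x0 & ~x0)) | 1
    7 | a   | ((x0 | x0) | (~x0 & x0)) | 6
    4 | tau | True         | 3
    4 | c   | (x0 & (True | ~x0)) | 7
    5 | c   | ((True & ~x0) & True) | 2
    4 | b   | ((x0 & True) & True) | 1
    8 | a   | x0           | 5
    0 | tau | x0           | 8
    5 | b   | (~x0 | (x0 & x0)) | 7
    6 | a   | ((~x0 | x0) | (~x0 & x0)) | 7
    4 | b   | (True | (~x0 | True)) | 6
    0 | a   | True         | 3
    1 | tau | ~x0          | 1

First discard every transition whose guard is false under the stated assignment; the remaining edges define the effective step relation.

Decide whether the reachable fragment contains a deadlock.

R = {0,1,3}
  0: a→3  [1 out]
  1: tau→1  [1 out]
  3: c→1  [1 out]

Answer: DEADLOCK-FREE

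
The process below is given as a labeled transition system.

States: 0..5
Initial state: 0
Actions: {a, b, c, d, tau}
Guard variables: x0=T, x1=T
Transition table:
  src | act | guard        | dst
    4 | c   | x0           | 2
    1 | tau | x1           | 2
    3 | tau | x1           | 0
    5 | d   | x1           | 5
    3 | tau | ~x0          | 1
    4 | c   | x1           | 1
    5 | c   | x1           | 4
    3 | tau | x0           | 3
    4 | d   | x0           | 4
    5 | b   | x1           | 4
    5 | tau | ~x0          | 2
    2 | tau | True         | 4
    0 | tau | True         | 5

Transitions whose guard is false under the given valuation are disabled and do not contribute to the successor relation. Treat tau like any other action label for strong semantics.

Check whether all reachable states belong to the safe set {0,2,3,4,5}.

Allowed set {0,2,3,4,5}
R = {0,1,2,4,5}
  0: ✓
  1: outside
  2: ✓
  4: ✓
  5: ✓
witness against invariant: tau·c·c → 1

Answer: INVARIANT VIOLATED at state 1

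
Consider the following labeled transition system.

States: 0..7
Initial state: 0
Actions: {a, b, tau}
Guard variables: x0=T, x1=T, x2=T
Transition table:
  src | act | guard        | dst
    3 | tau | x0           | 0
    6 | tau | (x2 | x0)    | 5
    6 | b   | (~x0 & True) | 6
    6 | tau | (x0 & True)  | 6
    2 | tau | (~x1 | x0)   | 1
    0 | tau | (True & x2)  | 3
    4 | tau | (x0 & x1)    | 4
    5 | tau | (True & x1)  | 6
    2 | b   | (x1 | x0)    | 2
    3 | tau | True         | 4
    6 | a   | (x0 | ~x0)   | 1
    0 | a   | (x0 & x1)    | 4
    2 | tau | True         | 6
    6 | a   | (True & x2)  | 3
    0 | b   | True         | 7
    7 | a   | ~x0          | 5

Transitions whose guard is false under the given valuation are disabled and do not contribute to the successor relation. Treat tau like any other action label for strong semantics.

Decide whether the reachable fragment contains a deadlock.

Answer: DEADLOCK at state 7

Analysis:
R = {0,3,4,7}
  0: a→4  b→7  tau→3  [3 out]
  3: tau→0  tau→4  [2 out]
  4: tau→4  [1 out]
  7: ∅  [STUCK]
Path to 7: b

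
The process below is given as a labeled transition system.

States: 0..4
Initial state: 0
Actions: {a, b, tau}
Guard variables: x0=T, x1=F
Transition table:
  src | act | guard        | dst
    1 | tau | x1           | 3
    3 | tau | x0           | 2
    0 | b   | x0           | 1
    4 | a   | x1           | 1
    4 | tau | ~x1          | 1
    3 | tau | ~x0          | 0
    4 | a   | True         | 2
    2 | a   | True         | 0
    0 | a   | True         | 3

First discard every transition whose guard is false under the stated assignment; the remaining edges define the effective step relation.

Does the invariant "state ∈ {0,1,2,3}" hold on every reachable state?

Inv-set: {0,1,2,3}
R = {0,1,2,3}
  0: ✓
  1: ✓
  2: ✓
  3: ✓

Answer: INVARIANT HOLDS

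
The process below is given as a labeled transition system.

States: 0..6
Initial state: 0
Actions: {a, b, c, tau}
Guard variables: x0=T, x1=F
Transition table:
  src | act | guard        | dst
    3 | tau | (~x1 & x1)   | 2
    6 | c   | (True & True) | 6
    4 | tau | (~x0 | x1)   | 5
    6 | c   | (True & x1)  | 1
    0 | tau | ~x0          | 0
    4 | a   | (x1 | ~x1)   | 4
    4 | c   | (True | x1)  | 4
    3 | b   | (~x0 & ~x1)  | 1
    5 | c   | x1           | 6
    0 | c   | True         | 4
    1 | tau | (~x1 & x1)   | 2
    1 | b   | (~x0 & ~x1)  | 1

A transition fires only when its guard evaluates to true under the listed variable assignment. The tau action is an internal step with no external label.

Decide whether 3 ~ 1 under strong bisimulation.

Bisimulation quotient by refinement:
  P[0] = {{0,1,2,3,4,5,6}}
  P[1] = {{0,6},{1,2,3,5},{4}}
  P[2] = {{0},{1,2,3,5},{4},{6}}
stable after 3 split(s): 4 block(s)
[3]={1,2,3,5}  [1]={1,2,3,5}

Answer: BISIMILAR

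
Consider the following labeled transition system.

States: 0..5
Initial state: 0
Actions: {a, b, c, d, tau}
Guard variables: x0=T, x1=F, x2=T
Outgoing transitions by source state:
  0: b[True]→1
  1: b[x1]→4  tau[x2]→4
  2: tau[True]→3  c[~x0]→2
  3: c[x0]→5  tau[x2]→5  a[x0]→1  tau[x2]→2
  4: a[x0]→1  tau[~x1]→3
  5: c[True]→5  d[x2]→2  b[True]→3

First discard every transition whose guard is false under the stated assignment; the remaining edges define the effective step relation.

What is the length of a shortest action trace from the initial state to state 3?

Answer: 3

Analysis:
BFS to 3:
  Layer 0: {0}
  Layer 1: {1}
  Layer 2: {4}
  Layer 3: {3}
first hit 3 at d=3 via b·tau·tau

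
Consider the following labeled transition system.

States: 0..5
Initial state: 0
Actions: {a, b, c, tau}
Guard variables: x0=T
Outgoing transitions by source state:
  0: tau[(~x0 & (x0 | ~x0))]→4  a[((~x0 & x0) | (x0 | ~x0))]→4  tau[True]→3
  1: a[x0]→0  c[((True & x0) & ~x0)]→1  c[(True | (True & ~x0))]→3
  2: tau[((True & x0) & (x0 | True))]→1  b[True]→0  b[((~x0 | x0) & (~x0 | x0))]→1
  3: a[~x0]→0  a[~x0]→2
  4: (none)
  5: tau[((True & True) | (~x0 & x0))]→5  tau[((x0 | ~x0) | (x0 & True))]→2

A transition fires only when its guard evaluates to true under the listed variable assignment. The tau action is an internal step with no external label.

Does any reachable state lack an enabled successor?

R = {0,3,4}
  0: a→4  tau→3  [deg 2]
  3: ∅  [deadlock]
  4: ∅  [deadlock]
trace reaching 3: tau

Answer: DEADLOCK at state 3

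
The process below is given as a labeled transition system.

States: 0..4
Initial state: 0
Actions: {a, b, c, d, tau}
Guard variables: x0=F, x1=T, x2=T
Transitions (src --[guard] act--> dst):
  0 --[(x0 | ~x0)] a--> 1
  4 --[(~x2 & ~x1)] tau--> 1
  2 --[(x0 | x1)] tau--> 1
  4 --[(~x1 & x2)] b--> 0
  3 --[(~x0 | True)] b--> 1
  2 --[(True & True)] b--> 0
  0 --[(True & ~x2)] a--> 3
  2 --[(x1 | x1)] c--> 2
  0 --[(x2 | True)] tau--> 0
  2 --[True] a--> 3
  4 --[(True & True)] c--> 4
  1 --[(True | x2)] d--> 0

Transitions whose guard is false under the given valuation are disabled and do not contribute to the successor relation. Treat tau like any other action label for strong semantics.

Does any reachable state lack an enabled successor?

Answer: DEADLOCK-FREE

Trace:
R = {0,1}
  0: a→1  tau→0  [2 exit(s)]
  1: d→0  [1 exit(s)]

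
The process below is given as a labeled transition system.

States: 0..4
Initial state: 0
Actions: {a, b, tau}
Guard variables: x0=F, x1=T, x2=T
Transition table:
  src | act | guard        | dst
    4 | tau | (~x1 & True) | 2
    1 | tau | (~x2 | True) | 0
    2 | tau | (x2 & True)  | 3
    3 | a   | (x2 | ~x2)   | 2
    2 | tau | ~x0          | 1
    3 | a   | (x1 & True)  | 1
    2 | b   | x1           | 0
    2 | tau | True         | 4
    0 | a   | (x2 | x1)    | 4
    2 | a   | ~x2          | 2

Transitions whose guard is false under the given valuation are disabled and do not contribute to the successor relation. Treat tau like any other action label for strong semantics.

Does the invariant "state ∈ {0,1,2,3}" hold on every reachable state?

Answer: INVARIANT VIOLATED at state 4

Working:
Safe = {0,1,2,3}
Reachable = {0,4}
  0: safe
  4: ✗ unsafe
reach 4 via a — violates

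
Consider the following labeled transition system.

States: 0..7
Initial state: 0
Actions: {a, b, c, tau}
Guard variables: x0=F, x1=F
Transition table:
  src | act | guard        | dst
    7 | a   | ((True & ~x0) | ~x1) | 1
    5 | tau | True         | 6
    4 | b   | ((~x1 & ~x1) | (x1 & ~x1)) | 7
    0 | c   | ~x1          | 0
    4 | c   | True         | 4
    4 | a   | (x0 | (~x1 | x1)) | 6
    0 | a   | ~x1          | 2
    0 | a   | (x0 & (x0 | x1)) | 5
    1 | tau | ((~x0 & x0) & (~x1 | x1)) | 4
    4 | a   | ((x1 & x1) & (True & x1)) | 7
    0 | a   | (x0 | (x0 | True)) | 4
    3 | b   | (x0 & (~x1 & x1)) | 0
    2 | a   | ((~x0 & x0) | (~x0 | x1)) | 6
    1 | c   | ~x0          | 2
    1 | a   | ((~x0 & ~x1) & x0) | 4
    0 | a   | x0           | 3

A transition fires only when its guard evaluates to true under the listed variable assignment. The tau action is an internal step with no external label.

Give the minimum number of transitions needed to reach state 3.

Layered search for 3:
  L0 = {0}
  L1 = {2,4}
  L2 = {6,7}
  L3 = {1}
3 never appears.

Answer: UNREACHABLE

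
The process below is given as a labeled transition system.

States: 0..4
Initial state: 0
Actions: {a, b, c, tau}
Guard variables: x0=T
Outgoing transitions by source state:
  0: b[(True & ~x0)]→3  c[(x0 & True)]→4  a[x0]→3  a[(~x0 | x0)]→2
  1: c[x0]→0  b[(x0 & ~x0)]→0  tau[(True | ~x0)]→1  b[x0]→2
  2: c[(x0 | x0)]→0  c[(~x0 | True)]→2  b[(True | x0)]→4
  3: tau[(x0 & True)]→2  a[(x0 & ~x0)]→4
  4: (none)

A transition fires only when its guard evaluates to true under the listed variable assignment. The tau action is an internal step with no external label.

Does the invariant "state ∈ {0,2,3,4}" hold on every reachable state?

Allowed set {0,2,3,4}
Reachable = {0,2,3,4}
  0: ok
  2: ok
  3: ok
  4: ok

Answer: INVARIANT HOLDS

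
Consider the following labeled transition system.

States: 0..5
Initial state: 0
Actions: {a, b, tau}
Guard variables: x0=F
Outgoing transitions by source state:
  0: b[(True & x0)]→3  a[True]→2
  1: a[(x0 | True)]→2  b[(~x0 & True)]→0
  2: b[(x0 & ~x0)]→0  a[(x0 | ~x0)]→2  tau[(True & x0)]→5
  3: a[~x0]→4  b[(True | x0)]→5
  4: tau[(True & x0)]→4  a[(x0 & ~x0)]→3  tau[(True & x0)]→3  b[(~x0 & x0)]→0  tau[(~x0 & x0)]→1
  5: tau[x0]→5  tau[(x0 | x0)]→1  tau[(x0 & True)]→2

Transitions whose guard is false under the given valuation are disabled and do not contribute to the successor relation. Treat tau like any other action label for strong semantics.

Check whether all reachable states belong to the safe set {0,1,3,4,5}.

Inv-set: {0,1,3,4,5}
R = {0,2}
  0: ✓
  2: VIOLATES
counterexample path to 2: a

Answer: INVARIANT VIOLATED at state 2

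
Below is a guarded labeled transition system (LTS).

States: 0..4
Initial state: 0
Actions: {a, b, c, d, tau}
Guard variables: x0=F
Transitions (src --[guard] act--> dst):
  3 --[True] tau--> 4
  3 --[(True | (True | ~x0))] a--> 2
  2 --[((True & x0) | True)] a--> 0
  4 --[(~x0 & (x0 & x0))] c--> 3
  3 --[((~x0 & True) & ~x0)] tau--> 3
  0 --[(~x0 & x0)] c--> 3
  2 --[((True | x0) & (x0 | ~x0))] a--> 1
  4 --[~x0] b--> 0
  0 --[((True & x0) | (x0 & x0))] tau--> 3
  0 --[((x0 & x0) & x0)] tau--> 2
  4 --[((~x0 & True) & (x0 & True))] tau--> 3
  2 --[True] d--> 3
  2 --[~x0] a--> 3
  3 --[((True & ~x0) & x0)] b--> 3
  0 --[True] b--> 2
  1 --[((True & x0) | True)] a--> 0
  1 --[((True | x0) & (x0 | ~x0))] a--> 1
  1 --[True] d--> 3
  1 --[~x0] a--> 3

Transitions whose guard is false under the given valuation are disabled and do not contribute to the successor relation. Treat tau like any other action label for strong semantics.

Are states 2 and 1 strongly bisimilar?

Bisimulation quotient by refinement:
  π0 = {{0,1,2,3,4}}
  π1 = {{0,4},{1,2},{3}}
  π2 = {{0},{1,2},{3},{4}}
Fixed point at round 3; 4 class(es).
[2]={1,2}  [1]={1,2}

Answer: BISIMILAR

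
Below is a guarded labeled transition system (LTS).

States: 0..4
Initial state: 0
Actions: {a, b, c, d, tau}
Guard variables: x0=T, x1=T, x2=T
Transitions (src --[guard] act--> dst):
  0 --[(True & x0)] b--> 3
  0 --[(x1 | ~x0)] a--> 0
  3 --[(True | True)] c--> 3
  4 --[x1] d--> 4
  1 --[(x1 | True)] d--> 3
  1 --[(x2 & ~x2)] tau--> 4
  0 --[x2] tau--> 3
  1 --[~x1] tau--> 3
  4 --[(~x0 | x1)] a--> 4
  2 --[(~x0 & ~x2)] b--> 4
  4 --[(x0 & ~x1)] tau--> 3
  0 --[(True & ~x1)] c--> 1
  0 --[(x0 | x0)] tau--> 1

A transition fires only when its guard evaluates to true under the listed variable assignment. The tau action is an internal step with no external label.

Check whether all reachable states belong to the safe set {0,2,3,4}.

Answer: INVARIANT VIOLATED at state 1

Working:
Inv-set: {0,2,3,4}
Reach set: {0,1,3}
  0: safe
  1: VIOLATES
  3: safe
witness against invariant: tau → 1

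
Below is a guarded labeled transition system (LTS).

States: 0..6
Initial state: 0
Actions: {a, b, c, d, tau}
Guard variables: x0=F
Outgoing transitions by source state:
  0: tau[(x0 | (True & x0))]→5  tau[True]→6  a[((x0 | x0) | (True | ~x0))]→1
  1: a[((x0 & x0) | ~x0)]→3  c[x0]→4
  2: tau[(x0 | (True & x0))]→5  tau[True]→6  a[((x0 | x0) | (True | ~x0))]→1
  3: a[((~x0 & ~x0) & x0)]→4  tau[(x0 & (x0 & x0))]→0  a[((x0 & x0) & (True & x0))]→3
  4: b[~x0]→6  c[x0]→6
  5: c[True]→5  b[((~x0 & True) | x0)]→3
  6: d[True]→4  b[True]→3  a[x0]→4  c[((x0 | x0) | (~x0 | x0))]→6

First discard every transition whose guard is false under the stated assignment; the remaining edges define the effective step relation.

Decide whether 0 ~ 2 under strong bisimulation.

Refine partition for ~:
  π0 = {{0,1,2,3,4,5,6}}
  π1 = {{0,2},{1},{3},{4},{5},{6}}
Fixed point at round 2; 6 class(es).
[0]={0,2}  [2]={0,2}

Answer: BISIMILAR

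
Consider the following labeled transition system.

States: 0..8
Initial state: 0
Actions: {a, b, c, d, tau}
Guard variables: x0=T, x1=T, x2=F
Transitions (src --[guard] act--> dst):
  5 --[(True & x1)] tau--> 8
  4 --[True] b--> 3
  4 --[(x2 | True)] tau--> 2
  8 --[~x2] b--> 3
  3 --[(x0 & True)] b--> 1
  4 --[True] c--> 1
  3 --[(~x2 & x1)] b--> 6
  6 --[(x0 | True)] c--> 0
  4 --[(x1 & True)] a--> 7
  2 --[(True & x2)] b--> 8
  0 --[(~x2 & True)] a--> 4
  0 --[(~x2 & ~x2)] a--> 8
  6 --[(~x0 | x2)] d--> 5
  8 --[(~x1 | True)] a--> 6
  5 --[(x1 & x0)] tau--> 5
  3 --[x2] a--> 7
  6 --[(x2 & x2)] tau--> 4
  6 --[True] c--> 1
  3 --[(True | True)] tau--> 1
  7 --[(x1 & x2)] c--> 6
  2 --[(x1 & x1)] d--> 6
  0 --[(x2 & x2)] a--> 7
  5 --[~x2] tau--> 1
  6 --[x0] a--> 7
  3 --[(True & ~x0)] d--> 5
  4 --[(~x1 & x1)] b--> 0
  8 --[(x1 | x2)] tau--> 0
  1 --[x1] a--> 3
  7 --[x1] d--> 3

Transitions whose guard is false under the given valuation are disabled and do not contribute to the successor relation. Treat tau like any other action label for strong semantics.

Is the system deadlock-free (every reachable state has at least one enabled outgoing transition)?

Reach set: {0,1,2,3,4,6,7,8}
  0: a→4  a→8  [2 out]
  1: a→3  [1 out]
  2: d→6  [1 out]
  3: b→1  b→6  tau→1  [3 out]
  4: a→7  b→3  c→1  tau→2  [4 out]
  6: a→7  c→0  c→1  [3 out]
  7: d→3  [1 out]
  8: a→6  b→3  tau→0  [3 out]

Answer: DEADLOCK-FREE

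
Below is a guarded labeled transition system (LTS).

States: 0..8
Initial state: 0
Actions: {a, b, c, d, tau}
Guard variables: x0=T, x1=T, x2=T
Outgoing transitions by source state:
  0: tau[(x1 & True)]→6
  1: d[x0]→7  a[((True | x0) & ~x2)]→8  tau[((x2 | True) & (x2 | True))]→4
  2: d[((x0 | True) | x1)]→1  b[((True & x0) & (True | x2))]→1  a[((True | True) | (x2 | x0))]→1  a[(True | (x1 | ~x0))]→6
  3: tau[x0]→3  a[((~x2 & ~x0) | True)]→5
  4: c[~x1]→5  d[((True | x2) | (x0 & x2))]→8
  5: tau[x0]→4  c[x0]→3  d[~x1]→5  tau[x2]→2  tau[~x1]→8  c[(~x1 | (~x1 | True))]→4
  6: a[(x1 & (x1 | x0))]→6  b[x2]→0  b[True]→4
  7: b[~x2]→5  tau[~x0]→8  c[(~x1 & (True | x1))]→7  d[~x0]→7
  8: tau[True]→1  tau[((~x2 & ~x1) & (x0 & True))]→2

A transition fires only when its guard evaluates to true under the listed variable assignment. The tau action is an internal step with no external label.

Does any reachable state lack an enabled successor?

R = {0,1,4,6,7,8}
  0: tau→6  [1 out]
  1: d→7  tau→4  [2 out]
  4: d→8  [1 out]
  6: a→6  b→0  b→4  [3 out]
  7: ∅  [no exit]
  8: tau→1  [1 out]
trace reaching 7: tau·b·d·tau·d

Answer: DEADLOCK at state 7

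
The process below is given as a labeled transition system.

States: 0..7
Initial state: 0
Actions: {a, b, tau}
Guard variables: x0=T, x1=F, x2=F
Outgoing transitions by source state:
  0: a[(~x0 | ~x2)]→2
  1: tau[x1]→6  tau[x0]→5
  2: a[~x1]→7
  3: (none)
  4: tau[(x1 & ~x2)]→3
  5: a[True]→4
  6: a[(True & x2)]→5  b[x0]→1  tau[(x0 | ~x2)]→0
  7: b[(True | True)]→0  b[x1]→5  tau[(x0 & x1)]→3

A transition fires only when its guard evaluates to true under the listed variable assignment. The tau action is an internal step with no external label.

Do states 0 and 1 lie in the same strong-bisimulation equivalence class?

Answer: NOT BISIMILAR

Working:
Compute ~ classes (split until stable):
  round 0: {{0,1,2,3,4,5,6,7}}
  round 1: {{0,2,5},{1},{3,4},{6},{7}}
  round 2: {{0},{1},{2},{3,4},{5},{6},{7}}
Fixed point at round 3; 7 class(es).
0∈{0}, 1∈{1}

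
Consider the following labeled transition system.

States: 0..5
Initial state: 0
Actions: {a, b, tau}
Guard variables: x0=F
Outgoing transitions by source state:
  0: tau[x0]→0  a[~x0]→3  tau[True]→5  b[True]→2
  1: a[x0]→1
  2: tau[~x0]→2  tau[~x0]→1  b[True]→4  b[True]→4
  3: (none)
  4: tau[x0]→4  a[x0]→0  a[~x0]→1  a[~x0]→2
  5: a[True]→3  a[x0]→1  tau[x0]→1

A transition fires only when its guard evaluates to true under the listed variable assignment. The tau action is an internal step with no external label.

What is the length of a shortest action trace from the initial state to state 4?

Breadth-first toward 4:
  Layer 0: {0}
  Layer 1: {2,3,5}
  Layer 2: {1,4}
first hit 4 at d=2 via b·b

Answer: 2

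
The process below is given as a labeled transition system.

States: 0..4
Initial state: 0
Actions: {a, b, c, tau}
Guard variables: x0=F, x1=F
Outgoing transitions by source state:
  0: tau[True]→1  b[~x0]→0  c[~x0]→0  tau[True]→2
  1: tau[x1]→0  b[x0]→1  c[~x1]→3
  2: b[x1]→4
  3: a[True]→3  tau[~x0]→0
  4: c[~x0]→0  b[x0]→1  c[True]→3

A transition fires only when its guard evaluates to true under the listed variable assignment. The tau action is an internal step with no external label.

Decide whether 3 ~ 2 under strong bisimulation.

Answer: NOT BISIMILAR

Analysis:
Compute ~ classes (split until stable):
  round 0: {{0,1,2,3,4}}
  round 1: {{0},{1,4},{2},{3}}
  round 2: {{0},{1},{2},{3},{4}}
Fixed point at round 3; 5 class(es).
[3]={3}  [2]={2}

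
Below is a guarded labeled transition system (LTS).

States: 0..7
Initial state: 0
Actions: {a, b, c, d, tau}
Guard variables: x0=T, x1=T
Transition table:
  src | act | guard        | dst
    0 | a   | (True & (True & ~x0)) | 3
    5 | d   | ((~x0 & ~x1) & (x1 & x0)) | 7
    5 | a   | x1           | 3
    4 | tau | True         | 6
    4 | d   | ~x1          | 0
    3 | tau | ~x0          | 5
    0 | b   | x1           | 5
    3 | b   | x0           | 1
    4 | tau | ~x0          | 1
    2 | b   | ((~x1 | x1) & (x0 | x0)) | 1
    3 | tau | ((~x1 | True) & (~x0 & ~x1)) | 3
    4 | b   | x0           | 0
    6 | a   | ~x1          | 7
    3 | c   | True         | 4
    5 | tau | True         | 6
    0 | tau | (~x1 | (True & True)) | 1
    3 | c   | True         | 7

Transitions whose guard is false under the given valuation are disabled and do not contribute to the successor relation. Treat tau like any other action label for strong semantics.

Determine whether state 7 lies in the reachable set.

Guard filter leaves 10 enabled edge(s).
Layer 0: {0}
Layer 1: {1,5}  total {0,1,5}
Layer 2: {3,6}  total {0,1,3,5,6}
Layer 3: {4,7}  total {0,1,3,4,5,6,7}
R = {0,1,3,4,5,6,7}
trace reaching 7: b·a·c

Answer: REACHABLE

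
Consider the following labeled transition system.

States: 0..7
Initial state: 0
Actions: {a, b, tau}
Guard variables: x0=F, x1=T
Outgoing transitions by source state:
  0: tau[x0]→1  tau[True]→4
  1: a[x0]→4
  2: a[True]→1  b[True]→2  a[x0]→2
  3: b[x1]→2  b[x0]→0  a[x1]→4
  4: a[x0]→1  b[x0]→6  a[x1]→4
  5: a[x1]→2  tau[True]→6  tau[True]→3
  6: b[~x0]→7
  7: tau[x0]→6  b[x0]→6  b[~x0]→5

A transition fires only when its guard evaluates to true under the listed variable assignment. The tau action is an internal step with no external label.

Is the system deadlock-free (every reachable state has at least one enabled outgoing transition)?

R = {0,4}
  0: tau→4  [1 out]
  4: a→4  [1 out]

Answer: DEADLOCK-FREE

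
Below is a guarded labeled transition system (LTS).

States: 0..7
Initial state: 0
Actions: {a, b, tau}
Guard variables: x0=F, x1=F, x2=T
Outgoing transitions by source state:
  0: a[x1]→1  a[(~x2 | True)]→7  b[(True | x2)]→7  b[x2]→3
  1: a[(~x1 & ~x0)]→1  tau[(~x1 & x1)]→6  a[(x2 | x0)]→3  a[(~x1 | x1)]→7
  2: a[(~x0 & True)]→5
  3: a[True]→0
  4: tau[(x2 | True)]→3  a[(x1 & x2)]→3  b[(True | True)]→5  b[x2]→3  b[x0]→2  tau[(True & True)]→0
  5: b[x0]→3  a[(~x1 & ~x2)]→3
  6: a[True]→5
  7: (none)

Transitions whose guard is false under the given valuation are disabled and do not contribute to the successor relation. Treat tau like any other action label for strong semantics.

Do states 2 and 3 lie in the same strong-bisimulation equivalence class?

Answer: NOT BISIMILAR

Analysis:
Refine partition for ~:
  π0 = {{0,1,2,3,4,5,6,7}}
  π1 = {{0},{1,2,3,6},{4},{5,7}}
  π2 = {{0},{1},{2,6},{3},{4},{5,7}}
stable after 3 split(s): 6 block(s)
[2]={2,6}  [3]={3}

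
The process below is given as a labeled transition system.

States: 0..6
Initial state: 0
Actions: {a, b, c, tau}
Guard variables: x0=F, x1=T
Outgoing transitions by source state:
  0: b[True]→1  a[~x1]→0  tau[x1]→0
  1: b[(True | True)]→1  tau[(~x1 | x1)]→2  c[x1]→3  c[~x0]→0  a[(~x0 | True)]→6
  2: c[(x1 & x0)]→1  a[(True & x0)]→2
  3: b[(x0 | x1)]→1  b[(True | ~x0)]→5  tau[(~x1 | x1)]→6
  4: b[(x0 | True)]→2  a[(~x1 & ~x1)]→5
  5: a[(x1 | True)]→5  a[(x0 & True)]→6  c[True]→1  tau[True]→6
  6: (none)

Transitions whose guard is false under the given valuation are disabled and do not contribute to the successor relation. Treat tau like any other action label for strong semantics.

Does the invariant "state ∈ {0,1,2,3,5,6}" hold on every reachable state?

Answer: INVARIANT HOLDS

Trace:
Allowed set {0,1,2,3,5,6}
Reachable = {0,1,2,3,5,6}
  0: ✓
  1: ✓
  2: ✓
  3: ✓
  5: ✓
  6: ✓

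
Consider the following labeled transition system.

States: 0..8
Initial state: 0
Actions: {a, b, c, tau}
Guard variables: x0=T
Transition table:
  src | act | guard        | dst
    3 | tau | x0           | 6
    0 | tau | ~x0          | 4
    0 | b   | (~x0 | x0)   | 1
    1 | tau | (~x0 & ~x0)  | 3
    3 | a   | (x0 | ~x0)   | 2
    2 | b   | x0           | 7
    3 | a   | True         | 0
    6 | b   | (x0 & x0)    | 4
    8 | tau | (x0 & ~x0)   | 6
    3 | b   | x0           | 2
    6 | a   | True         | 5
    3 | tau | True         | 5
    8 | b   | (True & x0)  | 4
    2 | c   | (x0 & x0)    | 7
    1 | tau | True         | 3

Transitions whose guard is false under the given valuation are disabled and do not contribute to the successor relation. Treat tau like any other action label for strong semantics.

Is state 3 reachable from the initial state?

Answer: REACHABLE

Working:
After dropping false guards: 12 live edges.
depth 0: {0}
depth 1: {1}  total {0,1}
depth 2: {3}  total {0,1,3}
depth 3: {2,5,6}  total {0,1,2,3,5,6}
depth 4: {4,7}  total {0,1,2,3,4,5,6,7}
Reachable = {0,1,2,3,4,5,6,7}
trace reaching 3: b·tau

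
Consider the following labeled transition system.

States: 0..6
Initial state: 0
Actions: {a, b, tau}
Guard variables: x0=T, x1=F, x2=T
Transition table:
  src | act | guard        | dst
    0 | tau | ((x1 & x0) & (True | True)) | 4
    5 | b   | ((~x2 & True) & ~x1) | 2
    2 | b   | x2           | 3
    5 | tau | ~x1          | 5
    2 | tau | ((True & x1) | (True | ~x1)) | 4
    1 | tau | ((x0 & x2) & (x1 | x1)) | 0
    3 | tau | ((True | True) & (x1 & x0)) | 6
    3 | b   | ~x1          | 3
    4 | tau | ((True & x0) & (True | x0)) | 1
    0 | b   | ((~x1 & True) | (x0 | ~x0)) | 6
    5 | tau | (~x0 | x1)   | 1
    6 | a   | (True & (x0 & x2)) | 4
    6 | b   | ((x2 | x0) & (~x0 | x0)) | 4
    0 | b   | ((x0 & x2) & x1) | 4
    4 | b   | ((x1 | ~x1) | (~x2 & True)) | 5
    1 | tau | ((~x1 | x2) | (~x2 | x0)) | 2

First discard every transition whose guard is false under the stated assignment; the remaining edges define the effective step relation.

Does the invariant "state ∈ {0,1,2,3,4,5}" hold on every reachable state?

Answer: INVARIANT VIOLATED at state 6

Trace:
Inv-set: {0,1,2,3,4,5}
Reach set: {0,1,2,3,4,5,6}
  0: ✓
  1: ✓
  2: ✓
  3: ✓
  4: ✓
  5: ✓
  6: ✗ unsafe
witness against invariant: b → 6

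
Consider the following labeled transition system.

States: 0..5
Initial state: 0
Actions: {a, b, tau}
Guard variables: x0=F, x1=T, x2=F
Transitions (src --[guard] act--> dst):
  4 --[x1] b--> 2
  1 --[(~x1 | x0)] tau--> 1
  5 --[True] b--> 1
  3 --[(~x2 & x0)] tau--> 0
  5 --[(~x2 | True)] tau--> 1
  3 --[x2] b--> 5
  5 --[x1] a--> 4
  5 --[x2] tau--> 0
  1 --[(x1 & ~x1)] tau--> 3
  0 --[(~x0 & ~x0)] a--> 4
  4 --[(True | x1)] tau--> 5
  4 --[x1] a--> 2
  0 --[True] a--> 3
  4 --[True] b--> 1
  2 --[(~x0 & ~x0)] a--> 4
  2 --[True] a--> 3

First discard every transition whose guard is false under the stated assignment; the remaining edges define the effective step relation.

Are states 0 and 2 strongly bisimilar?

Bisimulation quotient by refinement:
  round 0: {{0,1,2,3,4,5}}
  round 1: {{0,2},{1,3},{4,5}}
  round 2: {{0,2},{1,3},{4},{5}}
4 equivalence class(es) (converged in 3)
0∈{0,2}, 2∈{0,2}

Answer: BISIMILAR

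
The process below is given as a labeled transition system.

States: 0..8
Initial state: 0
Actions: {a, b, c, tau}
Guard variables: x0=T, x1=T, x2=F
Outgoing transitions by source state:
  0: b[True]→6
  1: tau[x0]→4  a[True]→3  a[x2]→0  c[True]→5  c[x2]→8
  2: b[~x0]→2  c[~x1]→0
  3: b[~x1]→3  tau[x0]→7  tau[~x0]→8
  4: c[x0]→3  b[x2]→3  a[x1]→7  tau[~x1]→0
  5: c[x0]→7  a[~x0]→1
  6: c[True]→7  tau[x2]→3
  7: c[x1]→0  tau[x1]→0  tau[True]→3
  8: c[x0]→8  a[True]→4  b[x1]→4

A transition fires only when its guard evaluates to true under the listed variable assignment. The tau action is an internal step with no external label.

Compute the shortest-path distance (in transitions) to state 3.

Breadth-first toward 3:
  depth 0: {0}
  depth 1: {6}
  depth 2: {7}
  depth 3: {3}
first hit 3 at d=3 via b·c·tau

Answer: 3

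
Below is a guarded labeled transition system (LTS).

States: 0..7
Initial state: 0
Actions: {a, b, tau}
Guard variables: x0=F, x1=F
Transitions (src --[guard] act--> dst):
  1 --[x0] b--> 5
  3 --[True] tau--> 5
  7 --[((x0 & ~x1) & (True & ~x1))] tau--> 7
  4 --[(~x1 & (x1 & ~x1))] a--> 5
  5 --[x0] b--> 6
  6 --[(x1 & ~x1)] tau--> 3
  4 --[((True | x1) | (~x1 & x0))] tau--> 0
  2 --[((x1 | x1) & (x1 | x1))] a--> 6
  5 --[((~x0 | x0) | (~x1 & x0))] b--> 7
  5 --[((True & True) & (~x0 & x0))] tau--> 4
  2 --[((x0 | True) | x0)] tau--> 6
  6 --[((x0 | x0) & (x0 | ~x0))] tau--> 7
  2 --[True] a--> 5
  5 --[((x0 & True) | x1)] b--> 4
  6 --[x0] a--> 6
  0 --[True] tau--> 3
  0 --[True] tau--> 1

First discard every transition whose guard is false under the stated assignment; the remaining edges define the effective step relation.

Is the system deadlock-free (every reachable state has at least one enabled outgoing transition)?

Reach set: {0,1,3,5,7}
  0: tau→1  tau→3  [2 out]
  1: ∅  [STUCK]
  3: tau→5  [1 out]
  5: b→7  [1 out]
  7: ∅  [STUCK]
trace reaching 1: tau

Answer: DEADLOCK at state 1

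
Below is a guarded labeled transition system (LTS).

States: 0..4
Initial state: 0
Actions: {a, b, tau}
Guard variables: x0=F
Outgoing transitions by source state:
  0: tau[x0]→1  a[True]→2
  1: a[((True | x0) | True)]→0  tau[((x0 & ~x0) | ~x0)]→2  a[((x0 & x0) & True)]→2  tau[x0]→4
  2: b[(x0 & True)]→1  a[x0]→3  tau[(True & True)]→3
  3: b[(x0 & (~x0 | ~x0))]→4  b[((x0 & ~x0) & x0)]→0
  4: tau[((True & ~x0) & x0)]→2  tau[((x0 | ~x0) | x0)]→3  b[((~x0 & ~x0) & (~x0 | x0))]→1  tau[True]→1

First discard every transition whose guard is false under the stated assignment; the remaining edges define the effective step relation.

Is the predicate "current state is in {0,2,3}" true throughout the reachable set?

Answer: INVARIANT HOLDS

Analysis:
Allowed set {0,2,3}
R = {0,2,3}
  0: ✓
  2: ✓
  3: ✓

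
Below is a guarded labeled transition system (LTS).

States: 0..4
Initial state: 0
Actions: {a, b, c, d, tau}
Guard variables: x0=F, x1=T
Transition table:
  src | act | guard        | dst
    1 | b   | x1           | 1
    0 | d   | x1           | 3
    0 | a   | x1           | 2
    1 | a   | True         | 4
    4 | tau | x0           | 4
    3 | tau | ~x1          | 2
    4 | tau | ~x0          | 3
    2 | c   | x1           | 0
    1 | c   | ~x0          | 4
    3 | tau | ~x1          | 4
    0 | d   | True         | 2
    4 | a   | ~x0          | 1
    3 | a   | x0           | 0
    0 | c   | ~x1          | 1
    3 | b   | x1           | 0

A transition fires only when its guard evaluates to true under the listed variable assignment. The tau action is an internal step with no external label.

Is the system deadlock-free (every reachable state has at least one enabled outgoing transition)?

Answer: DEADLOCK-FREE

Trace:
Reach set: {0,2,3}
  0: a→2  d→2  d→3  [3 exit(s)]
  2: c→0  [1 exit(s)]
  3: b→0  [1 exit(s)]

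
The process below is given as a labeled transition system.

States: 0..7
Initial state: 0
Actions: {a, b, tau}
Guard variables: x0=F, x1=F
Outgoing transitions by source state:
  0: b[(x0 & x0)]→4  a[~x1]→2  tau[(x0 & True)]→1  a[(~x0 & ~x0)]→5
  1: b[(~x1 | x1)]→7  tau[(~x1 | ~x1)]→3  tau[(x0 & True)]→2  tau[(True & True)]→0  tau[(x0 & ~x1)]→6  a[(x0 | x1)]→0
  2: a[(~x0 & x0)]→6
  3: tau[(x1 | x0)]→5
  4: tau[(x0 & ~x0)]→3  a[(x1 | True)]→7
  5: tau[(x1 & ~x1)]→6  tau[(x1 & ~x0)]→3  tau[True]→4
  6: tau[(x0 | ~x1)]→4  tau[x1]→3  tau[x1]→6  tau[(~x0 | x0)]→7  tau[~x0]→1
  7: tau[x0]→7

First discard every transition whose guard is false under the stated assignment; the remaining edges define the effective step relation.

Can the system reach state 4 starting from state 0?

Answer: REACHABLE

Analysis:
10 transition(s) survive guard evaluation.
Layer 0: {0}
Layer 1: {2,5}  cumulative {0,2,5}
Layer 2: {4}  cumulative {0,2,4,5}
Layer 3: {7}  cumulative {0,2,4,5,7}
Reach set: {0,2,4,5,7}
witness 4: a·tau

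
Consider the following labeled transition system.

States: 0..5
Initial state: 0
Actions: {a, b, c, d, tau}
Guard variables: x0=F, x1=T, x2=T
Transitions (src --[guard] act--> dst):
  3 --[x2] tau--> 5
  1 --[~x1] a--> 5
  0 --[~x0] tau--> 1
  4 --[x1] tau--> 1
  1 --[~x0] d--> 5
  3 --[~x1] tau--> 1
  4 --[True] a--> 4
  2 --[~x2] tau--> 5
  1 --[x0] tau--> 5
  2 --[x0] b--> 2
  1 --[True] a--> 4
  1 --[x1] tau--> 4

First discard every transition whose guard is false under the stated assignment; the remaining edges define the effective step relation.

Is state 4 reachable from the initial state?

7 transition(s) survive guard evaluation.
Layer 0: {0}
Layer 1: {1}  total {0,1}
Layer 2: {4,5}  total {0,1,4,5}
Reachable = {0,1,4,5}
trace reaching 4: tau·a

Answer: REACHABLE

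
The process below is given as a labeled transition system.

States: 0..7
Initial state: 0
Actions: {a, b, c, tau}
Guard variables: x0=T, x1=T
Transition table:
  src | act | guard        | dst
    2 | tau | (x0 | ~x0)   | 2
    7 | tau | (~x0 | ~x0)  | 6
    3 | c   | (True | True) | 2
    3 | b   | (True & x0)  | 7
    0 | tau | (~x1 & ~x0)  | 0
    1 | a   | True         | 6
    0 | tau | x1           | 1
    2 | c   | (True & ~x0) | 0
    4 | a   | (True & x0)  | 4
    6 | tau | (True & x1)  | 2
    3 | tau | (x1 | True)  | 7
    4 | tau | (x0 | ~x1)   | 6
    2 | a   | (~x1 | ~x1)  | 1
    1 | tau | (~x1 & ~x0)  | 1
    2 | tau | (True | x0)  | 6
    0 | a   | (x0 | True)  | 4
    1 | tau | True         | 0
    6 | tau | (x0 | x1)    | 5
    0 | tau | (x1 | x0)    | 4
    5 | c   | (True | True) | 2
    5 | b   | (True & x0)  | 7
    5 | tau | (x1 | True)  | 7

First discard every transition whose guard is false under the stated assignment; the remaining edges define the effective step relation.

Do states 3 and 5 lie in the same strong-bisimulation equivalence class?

Bisimulation quotient by refinement:
  round 0: {{0,1,2,3,4,5,6,7}}
  round 1: {{0,1,4},{2,6},{3,5},{7}}
  round 2: {{0},{1},{2},{3,5},{4},{6},{7}}
7 equivalence class(es) (converged in 3)
[3]={3,5}  [5]={3,5}

Answer: BISIMILAR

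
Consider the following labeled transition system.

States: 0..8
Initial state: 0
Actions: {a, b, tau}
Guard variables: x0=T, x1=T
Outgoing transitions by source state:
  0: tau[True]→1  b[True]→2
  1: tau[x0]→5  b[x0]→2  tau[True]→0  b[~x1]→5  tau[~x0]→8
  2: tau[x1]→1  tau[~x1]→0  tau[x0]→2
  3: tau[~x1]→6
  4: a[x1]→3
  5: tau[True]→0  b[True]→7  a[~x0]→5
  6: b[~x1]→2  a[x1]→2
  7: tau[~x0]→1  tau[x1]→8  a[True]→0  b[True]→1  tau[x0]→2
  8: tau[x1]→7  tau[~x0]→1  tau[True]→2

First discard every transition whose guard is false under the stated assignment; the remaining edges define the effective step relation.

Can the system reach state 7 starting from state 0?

17 transition(s) survive guard evaluation.
Layer 0: {0}
Layer 1: {1,2}  now seen {0,1,2}
Layer 2: {5}  now seen {0,1,2,5}
Layer 3: {7}  now seen {0,1,2,5,7}
Layer 4: {8}  now seen {0,1,2,5,7,8}
Reach set: {0,1,2,5,7,8}
Path to 7: tau·tau·b

Answer: REACHABLE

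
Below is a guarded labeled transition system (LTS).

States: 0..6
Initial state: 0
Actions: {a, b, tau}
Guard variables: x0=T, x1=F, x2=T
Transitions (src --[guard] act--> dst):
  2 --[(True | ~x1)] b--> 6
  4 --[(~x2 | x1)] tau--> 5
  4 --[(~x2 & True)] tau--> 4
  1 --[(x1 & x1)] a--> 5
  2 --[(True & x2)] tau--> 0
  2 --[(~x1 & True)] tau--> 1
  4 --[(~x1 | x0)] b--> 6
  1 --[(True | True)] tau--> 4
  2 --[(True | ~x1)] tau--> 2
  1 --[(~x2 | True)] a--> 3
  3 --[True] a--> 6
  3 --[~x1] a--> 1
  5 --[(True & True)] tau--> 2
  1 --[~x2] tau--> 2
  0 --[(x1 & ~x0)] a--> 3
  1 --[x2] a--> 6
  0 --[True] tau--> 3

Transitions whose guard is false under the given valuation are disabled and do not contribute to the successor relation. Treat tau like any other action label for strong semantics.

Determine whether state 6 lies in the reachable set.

12 transition(s) survive guard evaluation.
Layer 0: {0}
Layer 1: {3}  now seen {0,3}
Layer 2: {1,6}  now seen {0,1,3,6}
Layer 3: {4}  now seen {0,1,3,4,6}
Reach set: {0,1,3,4,6}
Path to 6: tau·a

Answer: REACHABLE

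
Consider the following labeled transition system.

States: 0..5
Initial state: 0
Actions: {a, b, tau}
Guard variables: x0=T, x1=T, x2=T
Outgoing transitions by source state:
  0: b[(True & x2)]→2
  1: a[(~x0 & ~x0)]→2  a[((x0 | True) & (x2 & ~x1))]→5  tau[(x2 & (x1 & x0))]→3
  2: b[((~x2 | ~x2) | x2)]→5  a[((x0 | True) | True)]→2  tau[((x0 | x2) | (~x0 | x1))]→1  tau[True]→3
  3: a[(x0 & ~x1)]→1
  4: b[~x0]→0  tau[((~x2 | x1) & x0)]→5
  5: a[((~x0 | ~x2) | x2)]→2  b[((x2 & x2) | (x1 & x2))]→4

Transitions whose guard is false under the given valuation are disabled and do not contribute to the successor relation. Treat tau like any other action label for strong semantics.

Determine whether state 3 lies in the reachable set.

After dropping false guards: 9 live edges.
depth 0: {0}
depth 1: {2}  cumulative {0,2}
depth 2: {1,3,5}  cumulative {0,1,2,3,5}
depth 3: {4}  cumulative {0,1,2,3,4,5}
Reach set: {0,1,2,3,4,5}
Path to 3: b·tau

Answer: REACHABLE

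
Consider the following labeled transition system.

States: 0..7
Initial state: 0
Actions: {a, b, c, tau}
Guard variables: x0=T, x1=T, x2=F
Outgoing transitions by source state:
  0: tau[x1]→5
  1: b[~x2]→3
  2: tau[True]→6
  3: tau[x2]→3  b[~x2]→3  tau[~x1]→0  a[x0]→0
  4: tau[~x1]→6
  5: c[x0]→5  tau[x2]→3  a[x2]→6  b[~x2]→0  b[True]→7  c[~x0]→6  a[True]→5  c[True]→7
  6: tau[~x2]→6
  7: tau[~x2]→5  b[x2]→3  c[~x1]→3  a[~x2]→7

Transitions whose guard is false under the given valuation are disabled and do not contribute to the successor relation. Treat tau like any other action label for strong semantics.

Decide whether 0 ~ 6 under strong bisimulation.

Compute ~ classes (split until stable):
  π0 = {{0,1,2,3,4,5,6,7}}
  π1 = {{0,2,6},{1},{3},{4},{5},{7}}
  π2 = {{0},{1},{2,6},{3},{4},{5},{7}}
Fixed point at round 3; 7 class(es).
0∈{0}, 6∈{2,6}

Answer: NOT BISIMILAR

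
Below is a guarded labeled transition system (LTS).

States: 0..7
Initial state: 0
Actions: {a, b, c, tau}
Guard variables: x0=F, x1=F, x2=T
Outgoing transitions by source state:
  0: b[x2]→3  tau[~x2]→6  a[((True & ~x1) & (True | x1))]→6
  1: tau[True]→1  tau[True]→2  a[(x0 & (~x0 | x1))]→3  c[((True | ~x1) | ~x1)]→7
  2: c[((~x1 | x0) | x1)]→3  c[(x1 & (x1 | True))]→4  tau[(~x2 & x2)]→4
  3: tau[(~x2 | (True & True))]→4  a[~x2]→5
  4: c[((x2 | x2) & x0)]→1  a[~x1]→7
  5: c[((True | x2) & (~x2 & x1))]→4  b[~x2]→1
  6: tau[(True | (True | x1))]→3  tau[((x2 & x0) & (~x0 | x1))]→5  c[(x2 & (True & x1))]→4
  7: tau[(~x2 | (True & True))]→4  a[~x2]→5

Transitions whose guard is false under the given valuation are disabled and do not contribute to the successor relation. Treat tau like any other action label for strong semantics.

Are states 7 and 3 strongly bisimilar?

Bisimulation quotient by refinement:
  round 0: {{0,1,2,3,4,5,6,7}}
  round 1: {{0},{1},{2},{3,6,7},{4},{5}}
  round 2: {{0},{1},{2},{3,7},{4},{5},{6}}
Fixed point at round 3; 7 class(es).
7∈{3,7}, 3∈{3,7}

Answer: BISIMILAR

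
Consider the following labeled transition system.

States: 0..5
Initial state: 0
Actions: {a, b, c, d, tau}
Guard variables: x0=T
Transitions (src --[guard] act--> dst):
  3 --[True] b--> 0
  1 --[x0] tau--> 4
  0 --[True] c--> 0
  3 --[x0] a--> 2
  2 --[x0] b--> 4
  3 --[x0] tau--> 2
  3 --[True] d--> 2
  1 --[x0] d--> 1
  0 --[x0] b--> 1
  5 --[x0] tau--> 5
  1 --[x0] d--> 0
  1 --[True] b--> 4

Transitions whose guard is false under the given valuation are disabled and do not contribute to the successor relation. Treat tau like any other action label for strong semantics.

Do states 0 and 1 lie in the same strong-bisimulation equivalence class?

Bisimulation quotient by refinement:
  P[0] = {{0,1,2,3,4,5}}
  P[1] = {{0},{1},{2},{3},{4},{5}}
stable after 2 split(s): 6 block(s)
[0]={0}  [1]={1}

Answer: NOT BISIMILAR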